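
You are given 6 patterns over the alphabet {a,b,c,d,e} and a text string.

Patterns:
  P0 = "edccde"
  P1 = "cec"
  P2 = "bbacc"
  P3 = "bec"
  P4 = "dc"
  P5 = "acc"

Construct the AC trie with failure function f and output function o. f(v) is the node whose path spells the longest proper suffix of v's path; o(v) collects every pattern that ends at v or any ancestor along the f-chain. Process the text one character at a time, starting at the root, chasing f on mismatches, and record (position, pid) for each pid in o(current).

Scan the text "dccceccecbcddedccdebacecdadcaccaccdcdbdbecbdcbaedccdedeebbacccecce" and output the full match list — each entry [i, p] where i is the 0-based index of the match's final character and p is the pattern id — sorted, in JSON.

Build automaton:
Trie (insert patterns):
  n0 'ε': a→19 b→10 c→7 d→17 e→1
  n1 'e': d→2
  n2 'ed': c→3
  n3 'edc': c→4
  n4 'edcc': d→5
  n5 'edccd': e→6
  n6 'edccde': ·  ←P0
  n7 'c': e→8
  n8 'ce': c→9
  n9 'cec': ·  ←P1
  n10 'b': b→11 e→15
  n11 'bb': a→12
  n12 'bba': c→13
  n13 'bbac': c→14
  n14 'bbacc': ·  ←P2
  n15 'be': c→16
  n16 'bec': ·  ←P3
  n17 'd': c→18
  n18 'dc': ·  ←P4
  n19 'a': c→20
  n20 'ac': c→21
  n21 'acc': ·  ←P5

Failure links (BFS by depth):
  fail(1) 'e': from fail(0)=0 chase 'e': 0 ⇒ 0;  out=∅∪out(0)=∅
  fail(7) 'c': from fail(0)=0 chase 'c': 0 ⇒ 0;  out=∅∪out(0)=∅
  fail(10) 'b': from fail(0)=0 chase 'b': 0 ⇒ 0;  out=∅∪out(0)=∅
  fail(17) 'd': from fail(0)=0 chase 'd': 0 ⇒ 0;  out=∅∪out(0)=∅
  fail(19) 'a': from fail(0)=0 chase 'a': 0 ⇒ 0;  out=∅∪out(0)=∅
  fail(2) 'ed': from fail(1)=0 chase 'd': 0 ⇒ 17;  out=∅∪out(17)=∅
  fail(8) 'ce': from fail(7)=0 chase 'e': 0 ⇒ 1;  out=∅∪out(1)=∅
  fail(11) 'bb': from fail(10)=0 chase 'b': 0 ⇒ 10;  out=∅∪out(10)=∅
  fail(15) 'be': from fail(10)=0 chase 'e': 0 ⇒ 1;  out=∅∪out(1)=∅
  fail(18) 'dc': from fail(17)=0 chase 'c': 0 ⇒ 7;  out={4}∪out(7)={4}
  fail(20) 'ac': from fail(19)=0 chase 'c': 0 ⇒ 7;  out=∅∪out(7)=∅
  fail(3) 'edc': from fail(2)=17 chase 'c': 17 ⇒ 18;  out=∅∪out(18)={4}
  fail(9) 'cec': from fail(8)=1 chase 'c': 1→0 ⇒ 7;  out={1}∪out(7)={1}
  fail(12) 'bba': from fail(11)=10 chase 'a': 10→0 ⇒ 19;  out=∅∪out(19)=∅
  fail(16) 'bec': from fail(15)=1 chase 'c': 1→0 ⇒ 7;  out={3}∪out(7)={3}
  fail(21) 'acc': from fail(20)=7 chase 'c': 7→0 ⇒ 7;  out={5}∪out(7)={5}
  fail(4) 'edcc': from fail(3)=18 chase 'c': 18→7→0 ⇒ 7;  out=∅∪out(7)=∅
  fail(13) 'bbac': from fail(12)=19 chase 'c': 19 ⇒ 20;  out=∅∪out(20)=∅
  fail(5) 'edccd': from fail(4)=7 chase 'd': 7→0 ⇒ 17;  out=∅∪out(17)=∅
  fail(14) 'bbacc': from fail(13)=20 chase 'c': 20 ⇒ 21;  out={2}∪out(21)={2,5}
  fail(6) 'edccde': from fail(5)=17 chase 'e': 17→0 ⇒ 1;  out={0}∪out(1)={0}

Run:
i=0 'd': node 0→17
i=1 'c': node 17→18  ** P4@[0:1]
i=2 'c': node 18→7 (fail-walked)
i=3 'c': node 7→7 (fail-walked)
i=4 'e': node 7→8
i=5 'c': node 8→9  ** P1@[3:5]
i=6 'c': node 9→7 (fail-walked)
i=7 'e': node 7→8
i=8 'c': node 8→9  ** P1@[6:8]
i=9 'b': node 9→10 (fail-walked)
i=10 'c': node 10→7 (fail-walked)
i=11 'd': node 7→17 (fail-walked)
i=12 'd': node 17→17 (fail-walked)
i=13 'e': node 17→1 (fail-walked)
i=14 'd': node 1→2
i=15 'c': node 2→3  ** P4@[14:15]
i=16 'c': node 3→4
i=17 'd': node 4→5
i=18 'e': node 5→6  ** P0@[13:18]
i=19 'b': node 6→10 (fail-walked)
i=20 'a': node 10→19 (fail-walked)
i=21 'c': node 19→20
i=22 'e': node 20→8 (fail-walked)
i=23 'c': node 8→9  ** P1@[21:23]
i=24 'd': node 9→17 (fail-walked)
i=25 'a': node 17→19 (fail-walked)
i=26 'd': node 19→17 (fail-walked)
i=27 'c': node 17→18  ** P4@[26:27]
i=28 'a': node 18→19 (fail-walked)
i=29 'c': node 19→20
i=30 'c': node 20→21  ** P5@[28:30]
i=31 'a': node 21→19 (fail-walked)
i=32 'c': node 19→20
i=33 'c': node 20→21  ** P5@[31:33]
i=34 'd': node 21→17 (fail-walked)
i=35 'c': node 17→18  ** P4@[34:35]
i=36 'd': node 18→17 (fail-walked)
i=37 'b': node 17→10 (fail-walked)
i=38 'd': node 10→17 (fail-walked)
i=39 'b': node 17→10 (fail-walked)
i=40 'e': node 10→15
i=41 'c': node 15→16  ** P3@[39:41]
i=42 'b': node 16→10 (fail-walked)
i=43 'd': node 10→17 (fail-walked)
i=44 'c': node 17→18  ** P4@[43:44]
i=45 'b': node 18→10 (fail-walked)
i=46 'a': node 10→19 (fail-walked)
i=47 'e': node 19→1 (fail-walked)
i=48 'd': node 1→2
i=49 'c': node 2→3  ** P4@[48:49]
i=50 'c': node 3→4
i=51 'd': node 4→5
i=52 'e': node 5→6  ** P0@[47:52]
i=53 'd': node 6→2 (fail-walked)
i=54 'e': node 2→1 (fail-walked)
i=55 'e': node 1→1 (fail-walked)
i=56 'b': node 1→10 (fail-walked)
i=57 'b': node 10→11
i=58 'a': node 11→12
i=59 'c': node 12→13
i=60 'c': node 13→14  ** P2@[56:60],P5@[58:60]
i=61 'c': node 14→7 (fail-walked)
i=62 'e': node 7→8
i=63 'c': node 8→9  ** P1@[61:63]
i=64 'c': node 9→7 (fail-walked)
i=65 'e': node 7→8

Matches: [[1,4],[5,1],[8,1],[15,4],[18,0],[23,1],[27,4],[30,5],[33,5],[35,4],[41,3],[44,4],[49,4],[52,0],[60,2],[60,5],[63,1]]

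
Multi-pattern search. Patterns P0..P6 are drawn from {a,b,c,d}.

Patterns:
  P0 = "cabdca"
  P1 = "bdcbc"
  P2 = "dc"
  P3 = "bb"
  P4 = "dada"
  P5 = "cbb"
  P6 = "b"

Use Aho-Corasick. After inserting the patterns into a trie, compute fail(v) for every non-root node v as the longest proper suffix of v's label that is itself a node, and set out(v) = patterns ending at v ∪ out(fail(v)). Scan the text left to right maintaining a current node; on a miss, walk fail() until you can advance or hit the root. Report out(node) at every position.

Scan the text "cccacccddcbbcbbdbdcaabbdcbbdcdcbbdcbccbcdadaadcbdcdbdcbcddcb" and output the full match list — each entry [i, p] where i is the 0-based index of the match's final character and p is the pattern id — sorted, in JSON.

Build:
Trie nodes:
  0='ε' goto b→7 c→1 d→12
  1='c' goto a→2 b→18
  2='ca' goto b→3
  3='cab' goto d→4
  4='cabd' goto c→5
  5='cabdc' goto a→6
  6='cabdca' goto ·  ←P0
  7='b' goto b→14 d→8  ←P6
  8='bd' goto c→9
  9='bdc' goto b→10
  10='bdcb' goto c→11
  11='bdcbc' goto ·  ←P1
  12='d' goto a→15 c→13
  13='dc' goto ·  ←P2
  14='bb' goto ·  ←P3
  15='da' goto d→16
  16='dad' goto a→17
  17='dada' goto ·  ←P4
  18='cb' goto b→19
  19='cbb' goto ·  ←P5

BFS fail/out derivation:
  n1('c'): parent n0 fail=0; on 'c' 0 → fail=0;  out ∅∪∅=∅
  n7('b'): parent n0 fail=0; on 'b' 0 → fail=0;  out {6}∪∅={6}
  n12('d'): parent n0 fail=0; on 'd' 0 → fail=0;  out ∅∪∅=∅
  n2('ca'): parent n1 fail=0; on 'a' 0 → fail=0;  out ∅∪∅=∅
  n8('bd'): parent n7 fail=0; on 'd' 0 → fail=12;  out ∅∪∅=∅
  n13('dc'): parent n12 fail=0; on 'c' 0 → fail=1;  out {2}∪∅={2}
  n14('bb'): parent n7 fail=0; on 'b' 0 → fail=7;  out {3}∪{6}={3,6}
  n15('da'): parent n12 fail=0; on 'a' 0 → fail=0;  out ∅∪∅=∅
  n18('cb'): parent n1 fail=0; on 'b' 0 → fail=7;  out ∅∪{6}={6}
  n3('cab'): parent n2 fail=0; on 'b' 0 → fail=7;  out ∅∪{6}={6}
  n9('bdc'): parent n8 fail=12; on 'c' 12 → fail=13;  out ∅∪{2}={2}
  n16('dad'): parent n15 fail=0; on 'd' 0 → fail=12;  out ∅∪∅=∅
  n19('cbb'): parent n18 fail=7; on 'b' 7 → fail=14;  out {5}∪{3,6}={3,5,6}
  n4('cabd'): parent n3 fail=7; on 'd' 7 → fail=8;  out ∅∪∅=∅
  n10('bdcb'): parent n9 fail=13; on 'b' 13→1 → fail=18;  out ∅∪{6}={6}
  n17('dada'): parent n16 fail=12; on 'a' 12 → fail=15;  out {4}∪∅={4}
  n5('cabdc'): parent n4 fail=8; on 'c' 8 → fail=9;  out ∅∪{2}={2}
  n11('bdcbc'): parent n10 fail=18; on 'c' 18→7→0 → fail=1;  out {1}∪∅={1}
  n6('cabdca'): parent n5 fail=9; on 'a' 9→13→1 → fail=2;  out {0}∪∅={0}

Run:
[0] read 'c'  n0⇒n1
[1] read 'c'  n1⇒n1 (fail-walked)
[2] read 'c'  n1⇒n1 (fail-walked)
[3] read 'a'  n1⇒n2
[4] read 'c'  n2⇒n1 (fail-walked)
[5] read 'c'  n1⇒n1 (fail-walked)
[6] read 'c'  n1⇒n1 (fail-walked)
[7] read 'd'  n1⇒n12 (fail-walked)
[8] read 'd'  n12⇒n12 (fail-walked)
[9] read 'c'  n12⇒n13  emit P2@[8:9]
[10] read 'b'  n13⇒n18 (fail-walked)  emit P6@[10:10]
[11] read 'b'  n18⇒n19  emit P3@[10:11],P5@[9:11],P6@[11:11]
[12] read 'c'  n19⇒n1 (fail-walked)
[13] read 'b'  n1⇒n18  emit P6@[13:13]
[14] read 'b'  n18⇒n19  emit P3@[13:14],P5@[12:14],P6@[14:14]
[15] read 'd'  n19⇒n8 (fail-walked)
[16] read 'b'  n8⇒n7 (fail-walked)  emit P6@[16:16]
[17] read 'd'  n7⇒n8
[18] read 'c'  n8⇒n9  emit P2@[17:18]
[19] read 'a'  n9⇒n2 (fail-walked)
[20] read 'a'  n2⇒n0 (fail-walked)
[21] read 'b'  n0⇒n7  emit P6@[21:21]
[22] read 'b'  n7⇒n14  emit P3@[21:22],P6@[22:22]
[23] read 'd'  n14⇒n8 (fail-walked)
[24] read 'c'  n8⇒n9  emit P2@[23:24]
[25] read 'b'  n9⇒n10  emit P6@[25:25]
[26] read 'b'  n10⇒n19 (fail-walked)  emit P3@[25:26],P5@[24:26],P6@[26:26]
[27] read 'd'  n19⇒n8 (fail-walked)
[28] read 'c'  n8⇒n9  emit P2@[27:28]
[29] read 'd'  n9⇒n12 (fail-walked)
[30] read 'c'  n12⇒n13  emit P2@[29:30]
[31] read 'b'  n13⇒n18 (fail-walked)  emit P6@[31:31]
[32] read 'b'  n18⇒n19  emit P3@[31:32],P5@[30:32],P6@[32:32]
[33] read 'd'  n19⇒n8 (fail-walked)
[34] read 'c'  n8⇒n9  emit P2@[33:34]
[35] read 'b'  n9⇒n10  emit P6@[35:35]
[36] read 'c'  n10⇒n11  emit P1@[32:36]
[37] read 'c'  n11⇒n1 (fail-walked)
[38] read 'b'  n1⇒n18  emit P6@[38:38]
[39] read 'c'  n18⇒n1 (fail-walked)
[40] read 'd'  n1⇒n12 (fail-walked)
[41] read 'a'  n12⇒n15
[42] read 'd'  n15⇒n16
[43] read 'a'  n16⇒n17  emit P4@[40:43]
[44] read 'a'  n17⇒n0 (fail-walked)
[45] read 'd'  n0⇒n12
[46] read 'c'  n12⇒n13  emit P2@[45:46]
[47] read 'b'  n13⇒n18 (fail-walked)  emit P6@[47:47]
[48] read 'd'  n18⇒n8 (fail-walked)
[49] read 'c'  n8⇒n9  emit P2@[48:49]
[50] read 'd'  n9⇒n12 (fail-walked)
[51] read 'b'  n12⇒n7 (fail-walked)  emit P6@[51:51]
[52] read 'd'  n7⇒n8
[53] read 'c'  n8⇒n9  emit P2@[52:53]
[54] read 'b'  n9⇒n10  emit P6@[54:54]
[55] read 'c'  n10⇒n11  emit P1@[51:55]
[56] read 'd'  n11⇒n12 (fail-walked)
[57] read 'd'  n12⇒n12 (fail-walked)
[58] read 'c'  n12⇒n13  emit P2@[57:58]
[59] read 'b'  n13⇒n18 (fail-walked)  emit P6@[59:59]

Matches: [[9,2],[10,6],[11,3],[11,5],[11,6],[13,6],[14,3],[14,5],[14,6],[16,6],[18,2],[21,6],[22,3],[22,6],[24,2],[25,6],[26,3],[26,5],[26,6],[28,2],[30,2],[31,6],[32,3],[32,5],[32,6],[34,2],[35,6],[36,1],[38,6],[43,4],[46,2],[47,6],[49,2],[51,6],[53,2],[54,6],[55,1],[58,2],[59,6]]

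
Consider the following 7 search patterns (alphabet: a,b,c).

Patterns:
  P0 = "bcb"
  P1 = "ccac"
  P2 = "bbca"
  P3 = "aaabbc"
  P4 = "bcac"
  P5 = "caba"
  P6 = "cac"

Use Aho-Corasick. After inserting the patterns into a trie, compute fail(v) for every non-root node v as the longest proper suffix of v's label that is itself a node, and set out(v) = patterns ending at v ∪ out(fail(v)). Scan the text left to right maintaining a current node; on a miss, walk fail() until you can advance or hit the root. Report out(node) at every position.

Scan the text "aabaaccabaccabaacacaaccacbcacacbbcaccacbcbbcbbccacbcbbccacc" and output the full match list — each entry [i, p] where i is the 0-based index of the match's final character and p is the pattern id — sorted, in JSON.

Build automaton:
Trie (insert patterns):
  0='ε' goto a→11 b→1 c→4
  1='b' goto b→8 c→2
  2='bc' goto a→17 b→3
  3='bcb' goto ·  [P0 ends]
  4='c' goto a→19 c→5
  5='cc' goto a→6
  6='cca' goto c→7
  7='ccac' goto ·  [P1 ends]
  8='bb' goto c→9
  9='bbc' goto a→10
  10='bbca' goto ·  [P2 ends]
  11='a' goto a→12
  12='aa' goto a→13
  13='aaa' goto b→14
  14='aaab' goto b→15
  15='aaabb' goto c→16
  16='aaabbc' goto ·  [P3 ends]
  17='bca' goto c→18
  18='bcac' goto ·  [P4 ends]
  19='ca' goto b→20 c→22
  20='cab' goto a→21
  21='caba' goto ·  [P5 ends]
  22='cac' goto ·  [P6 ends]

Failure links (BFS by depth):
  fail(1) 'b': from fail(0)=0 chase 'b': 0 ⇒ 0;  out=∅∪out(0)=∅
  fail(4) 'c': from fail(0)=0 chase 'c': 0 ⇒ 0;  out=∅∪out(0)=∅
  fail(11) 'a': from fail(0)=0 chase 'a': 0 ⇒ 0;  out=∅∪out(0)=∅
  fail(2) 'bc': from fail(1)=0 chase 'c': 0 ⇒ 4;  out=∅∪out(4)=∅
  fail(5) 'cc': from fail(4)=0 chase 'c': 0 ⇒ 4;  out=∅∪out(4)=∅
  fail(8) 'bb': from fail(1)=0 chase 'b': 0 ⇒ 1;  out=∅∪out(1)=∅
  fail(12) 'aa': from fail(11)=0 chase 'a': 0 ⇒ 11;  out=∅∪out(11)=∅
  fail(19) 'ca': from fail(4)=0 chase 'a': 0 ⇒ 11;  out=∅∪out(11)=∅
  fail(3) 'bcb': from fail(2)=4 chase 'b': 4→0 ⇒ 1;  out={0}∪out(1)={0}
  fail(6) 'cca': from fail(5)=4 chase 'a': 4 ⇒ 19;  out=∅∪out(19)=∅
  fail(9) 'bbc': from fail(8)=1 chase 'c': 1 ⇒ 2;  out=∅∪out(2)=∅
  fail(13) 'aaa': from fail(12)=11 chase 'a': 11 ⇒ 12;  out=∅∪out(12)=∅
  fail(17) 'bca': from fail(2)=4 chase 'a': 4 ⇒ 19;  out=∅∪out(19)=∅
  fail(20) 'cab': from fail(19)=11 chase 'b': 11→0 ⇒ 1;  out=∅∪out(1)=∅
  fail(22) 'cac': from fail(19)=11 chase 'c': 11→0 ⇒ 4;  out={6}∪out(4)={6}
  fail(7) 'ccac': from fail(6)=19 chase 'c': 19 ⇒ 22;  out={1}∪out(22)={1,6}
  fail(10) 'bbca': from fail(9)=2 chase 'a': 2 ⇒ 17;  out={2}∪out(17)={2}
  fail(14) 'aaab': from fail(13)=12 chase 'b': 12→11→0 ⇒ 1;  out=∅∪out(1)=∅
  fail(18) 'bcac': from fail(17)=19 chase 'c': 19 ⇒ 22;  out={4}∪out(22)={4,6}
  fail(21) 'caba': from fail(20)=1 chase 'a': 1→0 ⇒ 11;  out={5}∪out(11)={5}
  fail(15) 'aaabb': from fail(14)=1 chase 'b': 1 ⇒ 8;  out=∅∪out(8)=∅
  fail(16) 'aaabbc': from fail(15)=8 chase 'c': 8 ⇒ 9;  out={3}∪out(9)={3}

Run:
i=0 'a': node 0→11
i=1 'a': node 11→12
i=2 'b': node 12→1 ·f
i=3 'a': node 1→11 ·f
i=4 'a': node 11→12
i=5 'c': node 12→4 ·f
i=6 'c': node 4→5
i=7 'a': node 5→6
i=8 'b': node 6→20 ·f
i=9 'a': node 20→21  ** P5@[6:9]
i=10 'c': node 21→4 ·f
i=11 'c': node 4→5
i=12 'a': node 5→6
i=13 'b': node 6→20 ·f
i=14 'a': node 20→21  ** P5@[11:14]
i=15 'a': node 21→12 ·f
i=16 'c': node 12→4 ·f
i=17 'a': node 4→19
i=18 'c': node 19→22  ** P6@[16:18]
i=19 'a': node 22→19 ·f
i=20 'a': node 19→12 ·f
i=21 'c': node 12→4 ·f
i=22 'c': node 4→5
i=23 'a': node 5→6
i=24 'c': node 6→7  ** P1@[21:24],P6@[22:24]
i=25 'b': node 7→1 ·f
i=26 'c': node 1→2
i=27 'a': node 2→17
i=28 'c': node 17→18  ** P4@[25:28],P6@[26:28]
i=29 'a': node 18→19 ·f
i=30 'c': node 19→22  ** P6@[28:30]
i=31 'b': node 22→1 ·f
i=32 'b': node 1→8
i=33 'c': node 8→9
i=34 'a': node 9→10  ** P2@[31:34]
i=35 'c': node 10→18 ·f  ** P4@[32:35],P6@[33:35]
i=36 'c': node 18→5 ·f
i=37 'a': node 5→6
i=38 'c': node 6→7  ** P1@[35:38],P6@[36:38]
i=39 'b': node 7→1 ·f
i=40 'c': node 1→2
i=41 'b': node 2→3  ** P0@[39:41]
i=42 'b': node 3→8 ·f
i=43 'c': node 8→9
i=44 'b': node 9→3 ·f  ** P0@[42:44]
i=45 'b': node 3→8 ·f
i=46 'c': node 8→9
i=47 'c': node 9→5 ·f
i=48 'a': node 5→6
i=49 'c': node 6→7  ** P1@[46:49],P6@[47:49]
i=50 'b': node 7→1 ·f
i=51 'c': node 1→2
i=52 'b': node 2→3  ** P0@[50:52]
i=53 'b': node 3→8 ·f
i=54 'c': node 8→9
i=55 'c': node 9→5 ·f
i=56 'a': node 5→6
i=57 'c': node 6→7  ** P1@[54:57],P6@[55:57]
i=58 'c': node 7→5 ·f

All matches (sorted): [[9,5],[14,5],[18,6],[24,1],[24,6],[28,4],[28,6],[30,6],[34,2],[35,4],[35,6],[38,1],[38,6],[41,0],[44,0],[49,1],[49,6],[52,0],[57,1],[57,6]]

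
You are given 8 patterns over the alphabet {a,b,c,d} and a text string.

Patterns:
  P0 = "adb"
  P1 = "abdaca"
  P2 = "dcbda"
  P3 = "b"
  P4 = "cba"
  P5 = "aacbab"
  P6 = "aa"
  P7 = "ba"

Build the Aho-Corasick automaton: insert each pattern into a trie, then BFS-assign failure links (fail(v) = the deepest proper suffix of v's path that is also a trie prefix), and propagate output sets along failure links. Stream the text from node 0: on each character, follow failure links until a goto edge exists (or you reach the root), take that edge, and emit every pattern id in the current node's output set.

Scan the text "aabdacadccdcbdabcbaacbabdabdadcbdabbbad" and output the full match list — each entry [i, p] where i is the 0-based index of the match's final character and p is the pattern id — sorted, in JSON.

Build:
Trie nodes:
  0='ε' goto a→1 b→14 c→15 d→9
  1='a' goto a→18 b→4 d→2
  2='ad' goto b→3
  3='adb' goto ·  ←P0
  4='ab' goto d→5
  5='abd' goto a→6
  6='abda' goto c→7
  7='abdac' goto a→8
  8='abdaca' goto ·  ←P1
  9='d' goto c→10
  10='dc' goto b→11
  11='dcb' goto d→12
  12='dcbd' goto a→13
  13='dcbda' goto ·  ←P2
  14='b' goto a→23  ←P3
  15='c' goto b→16
  16='cb' goto a→17
  17='cba' goto ·  ←P4
  18='aa' goto c→19  ←P6
  19='aac' goto b→20
  20='aacb' goto a→21
  21='aacba' goto b→22
  22='aacbab' goto ·  ←P5
  23='ba' goto ·  ←P7

BFS fail/out derivation:
  fail(1) 'a': from fail(0)=0 chase 'a': 0 ⇒ 0;  out=∅∪out(0)=∅
  fail(9) 'd': from fail(0)=0 chase 'd': 0 ⇒ 0;  out=∅∪out(0)=∅
  fail(14) 'b': from fail(0)=0 chase 'b': 0 ⇒ 0;  out={3}∪out(0)={3}
  fail(15) 'c': from fail(0)=0 chase 'c': 0 ⇒ 0;  out=∅∪out(0)=∅
  fail(2) 'ad': from fail(1)=0 chase 'd': 0 ⇒ 9;  out=∅∪out(9)=∅
  fail(4) 'ab': from fail(1)=0 chase 'b': 0 ⇒ 14;  out=∅∪out(14)={3}
  fail(10) 'dc': from fail(9)=0 chase 'c': 0 ⇒ 15;  out=∅∪out(15)=∅
  fail(16) 'cb': from fail(15)=0 chase 'b': 0 ⇒ 14;  out=∅∪out(14)={3}
  fail(18) 'aa': from fail(1)=0 chase 'a': 0 ⇒ 1;  out={6}∪out(1)={6}
  fail(23) 'ba': from fail(14)=0 chase 'a': 0 ⇒ 1;  out={7}∪out(1)={7}
  fail(3) 'adb': from fail(2)=9 chase 'b': 9→0 ⇒ 14;  out={0}∪out(14)={0,3}
  fail(5) 'abd': from fail(4)=14 chase 'd': 14→0 ⇒ 9;  out=∅∪out(9)=∅
  fail(11) 'dcb': from fail(10)=15 chase 'b': 15 ⇒ 16;  out=∅∪out(16)={3}
  fail(17) 'cba': from fail(16)=14 chase 'a': 14 ⇒ 23;  out={4}∪out(23)={4,7}
  fail(19) 'aac': from fail(18)=1 chase 'c': 1→0 ⇒ 15;  out=∅∪out(15)=∅
  fail(6) 'abda': from fail(5)=9 chase 'a': 9→0 ⇒ 1;  out=∅∪out(1)=∅
  fail(12) 'dcbd': from fail(11)=16 chase 'd': 16→14→0 ⇒ 9;  out=∅∪out(9)=∅
  fail(20) 'aacb': from fail(19)=15 chase 'b': 15 ⇒ 16;  out=∅∪out(16)={3}
  fail(7) 'abdac': from fail(6)=1 chase 'c': 1→0 ⇒ 15;  out=∅∪out(15)=∅
  fail(13) 'dcbda': from fail(12)=9 chase 'a': 9→0 ⇒ 1;  out={2}∪out(1)={2}
  fail(21) 'aacba': from fail(20)=16 chase 'a': 16 ⇒ 17;  out=∅∪out(17)={4,7}
  fail(8) 'abdaca': from fail(7)=15 chase 'a': 15→0 ⇒ 1;  out={1}∪out(1)={1}
  fail(22) 'aacbab': from fail(21)=17 chase 'b': 17→23→1 ⇒ 4;  out={5}∪out(4)={3,5}

Text stream:
[0] read 'a'  n0⇒n1
[1] read 'a'  n1⇒n18  emit P6@[0:1]
[2] read 'b'  n18⇒n4 (fail-walked)  emit P3@[2:2]
[3] read 'd'  n4⇒n5
[4] read 'a'  n5⇒n6
[5] read 'c'  n6⇒n7
[6] read 'a'  n7⇒n8  emit P1@[1:6]
[7] read 'd'  n8⇒n2 (fail-walked)
[8] read 'c'  n2⇒n10 (fail-walked)
[9] read 'c'  n10⇒n15 (fail-walked)
[10] read 'd'  n15⇒n9 (fail-walked)
[11] read 'c'  n9⇒n10
[12] read 'b'  n10⇒n11  emit P3@[12:12]
[13] read 'd'  n11⇒n12
[14] read 'a'  n12⇒n13  emit P2@[10:14]
[15] read 'b'  n13⇒n4 (fail-walked)  emit P3@[15:15]
[16] read 'c'  n4⇒n15 (fail-walked)
[17] read 'b'  n15⇒n16  emit P3@[17:17]
[18] read 'a'  n16⇒n17  emit P4@[16:18],P7@[17:18]
[19] read 'a'  n17⇒n18 (fail-walked)  emit P6@[18:19]
[20] read 'c'  n18⇒n19
[21] read 'b'  n19⇒n20  emit P3@[21:21]
[22] read 'a'  n20⇒n21  emit P4@[20:22],P7@[21:22]
[23] read 'b'  n21⇒n22  emit P3@[23:23],P5@[18:23]
[24] read 'd'  n22⇒n5 (fail-walked)
[25] read 'a'  n5⇒n6
[26] read 'b'  n6⇒n4 (fail-walked)  emit P3@[26:26]
[27] read 'd'  n4⇒n5
[28] read 'a'  n5⇒n6
[29] read 'd'  n6⇒n2 (fail-walked)
[30] read 'c'  n2⇒n10 (fail-walked)
[31] read 'b'  n10⇒n11  emit P3@[31:31]
[32] read 'd'  n11⇒n12
[33] read 'a'  n12⇒n13  emit P2@[29:33]
[34] read 'b'  n13⇒n4 (fail-walked)  emit P3@[34:34]
[35] read 'b'  n4⇒n14 (fail-walked)  emit P3@[35:35]
[36] read 'b'  n14⇒n14 (fail-walked)  emit P3@[36:36]
[37] read 'a'  n14⇒n23  emit P7@[36:37]
[38] read 'd'  n23⇒n2 (fail-walked)

All matches (sorted): [[1,6],[2,3],[6,1],[12,3],[14,2],[15,3],[17,3],[18,4],[18,7],[19,6],[21,3],[22,4],[22,7],[23,3],[23,5],[26,3],[31,3],[33,2],[34,3],[35,3],[36,3],[37,7]]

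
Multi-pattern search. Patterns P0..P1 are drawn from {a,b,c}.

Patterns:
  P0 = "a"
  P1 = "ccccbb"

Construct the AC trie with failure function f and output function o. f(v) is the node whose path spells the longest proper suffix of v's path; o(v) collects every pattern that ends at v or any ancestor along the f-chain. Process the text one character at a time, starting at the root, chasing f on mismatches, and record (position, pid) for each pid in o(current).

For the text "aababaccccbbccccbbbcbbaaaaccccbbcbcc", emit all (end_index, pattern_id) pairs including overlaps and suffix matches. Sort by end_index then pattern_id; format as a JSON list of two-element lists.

Build automaton:
Trie nodes:
  0='ε' goto a→1 c→2
  1='a' goto ·  ←P0
  2='c' goto c→3
  3='cc' goto c→4
  4='ccc' goto c→5
  5='cccc' goto b→6
  6='ccccb' goto b→7
  7='ccccbb' goto ·  ←P1

BFS fail/out derivation:
  fail(1) 'a': from fail(0)=0 chase 'a': 0 ⇒ 0;  out={0}∪out(0)={0}
  fail(2) 'c': from fail(0)=0 chase 'c': 0 ⇒ 0;  out=∅∪out(0)=∅
  fail(3) 'cc': from fail(2)=0 chase 'c': 0 ⇒ 2;  out=∅∪out(2)=∅
  fail(4) 'ccc': from fail(3)=2 chase 'c': 2 ⇒ 3;  out=∅∪out(3)=∅
  fail(5) 'cccc': from fail(4)=3 chase 'c': 3 ⇒ 4;  out=∅∪out(4)=∅
  fail(6) 'ccccb': from fail(5)=4 chase 'b': 4→3→2→0 ⇒ 0;  out=∅∪out(0)=∅
  fail(7) 'ccccbb': from fail(6)=0 chase 'b': 0 ⇒ 0;  out={1}∪out(0)={1}

Run:
pos 0 'a': at 1  → match P0@[0:0]
pos 1 'a': at 1 (fail-walked)  → match P0@[1:1]
pos 2 'b': at 0 (fail-walked)
pos 3 'a': at 1  → match P0@[3:3]
pos 4 'b': at 0 (fail-walked)
pos 5 'a': at 1  → match P0@[5:5]
pos 6 'c': at 2 (fail-walked)
pos 7 'c': at 3
pos 8 'c': at 4
pos 9 'c': at 5
pos 10 'b': at 6
pos 11 'b': at 7  → match P1@[6:11]
pos 12 'c': at 2 (fail-walked)
pos 13 'c': at 3
pos 14 'c': at 4
pos 15 'c': at 5
pos 16 'b': at 6
pos 17 'b': at 7  → match P1@[12:17]
pos 18 'b': at 0 (fail-walked)
pos 19 'c': at 2
pos 20 'b': at 0 (fail-walked)
pos 21 'b': at 0
pos 22 'a': at 1  → match P0@[22:22]
pos 23 'a': at 1 (fail-walked)  → match P0@[23:23]
pos 24 'a': at 1 (fail-walked)  → match P0@[24:24]
pos 25 'a': at 1 (fail-walked)  → match P0@[25:25]
pos 26 'c': at 2 (fail-walked)
pos 27 'c': at 3
pos 28 'c': at 4
pos 29 'c': at 5
pos 30 'b': at 6
pos 31 'b': at 7  → match P1@[26:31]
pos 32 'c': at 2 (fail-walked)
pos 33 'b': at 0 (fail-walked)
pos 34 'c': at 2
pos 35 'c': at 3

All matches (sorted): [[0,0],[1,0],[3,0],[5,0],[11,1],[17,1],[22,0],[23,0],[24,0],[25,0],[31,1]]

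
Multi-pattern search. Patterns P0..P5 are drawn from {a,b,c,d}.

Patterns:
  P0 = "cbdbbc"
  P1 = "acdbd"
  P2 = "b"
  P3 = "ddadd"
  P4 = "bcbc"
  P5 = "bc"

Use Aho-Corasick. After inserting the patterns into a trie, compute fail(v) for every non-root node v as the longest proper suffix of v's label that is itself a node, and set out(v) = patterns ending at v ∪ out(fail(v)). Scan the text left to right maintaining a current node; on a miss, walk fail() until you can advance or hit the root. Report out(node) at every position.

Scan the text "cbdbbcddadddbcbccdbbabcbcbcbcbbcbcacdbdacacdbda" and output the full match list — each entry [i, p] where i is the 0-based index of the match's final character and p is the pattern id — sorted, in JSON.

Build:
Trie (insert patterns):
  0='ε' goto a→7 b→12 c→1 d→13
  1='c' goto b→2
  2='cb' goto d→3
  3='cbd' goto b→4
  4='cbdb' goto b→5
  5='cbdbb' goto c→6
  6='cbdbbc' goto ·  [P0 ends]
  7='a' goto c→8
  8='ac' goto d→9
  9='acd' goto b→10
  10='acdb' goto d→11
  11='acdbd' goto ·  [P1 ends]
  12='b' goto c→18  [P2 ends]
  13='d' goto d→14
  14='dd' goto a→15
  15='dda' goto d→16
  16='ddad' goto d→17
  17='ddadd' goto ·  [P3 ends]
  18='bc' goto b→19  [P5 ends]
  19='bcb' goto c→20
  20='bcbc' goto ·  [P4 ends]

BFS fail/out derivation:
  n1('c'): parent n0 fail=0; on 'c' 0 → fail=0;  out ∅∪∅=∅
  n7('a'): parent n0 fail=0; on 'a' 0 → fail=0;  out ∅∪∅=∅
  n12('b'): parent n0 fail=0; on 'b' 0 → fail=0;  out {2}∪∅={2}
  n13('d'): parent n0 fail=0; on 'd' 0 → fail=0;  out ∅∪∅=∅
  n2('cb'): parent n1 fail=0; on 'b' 0 → fail=12;  out ∅∪{2}={2}
  n8('ac'): parent n7 fail=0; on 'c' 0 → fail=1;  out ∅∪∅=∅
  n14('dd'): parent n13 fail=0; on 'd' 0 → fail=13;  out ∅∪∅=∅
  n18('bc'): parent n12 fail=0; on 'c' 0 → fail=1;  out {5}∪∅={5}
  n3('cbd'): parent n2 fail=12; on 'd' 12→0 → fail=13;  out ∅∪∅=∅
  n9('acd'): parent n8 fail=1; on 'd' 1→0 → fail=13;  out ∅∪∅=∅
  n15('dda'): parent n14 fail=13; on 'a' 13→0 → fail=7;  out ∅∪∅=∅
  n19('bcb'): parent n18 fail=1; on 'b' 1 → fail=2;  out ∅∪{2}={2}
  n4('cbdb'): parent n3 fail=13; on 'b' 13→0 → fail=12;  out ∅∪{2}={2}
  n10('acdb'): parent n9 fail=13; on 'b' 13→0 → fail=12;  out ∅∪{2}={2}
  n16('ddad'): parent n15 fail=7; on 'd' 7→0 → fail=13;  out ∅∪∅=∅
  n20('bcbc'): parent n19 fail=2; on 'c' 2→12 → fail=18;  out {4}∪{5}={4,5}
  n5('cbdbb'): parent n4 fail=12; on 'b' 12→0 → fail=12;  out ∅∪{2}={2}
  n11('acdbd'): parent n10 fail=12; on 'd' 12→0 → fail=13;  out {1}∪∅={1}
  n17('ddadd'): parent n16 fail=13; on 'd' 13 → fail=14;  out {3}∪∅={3}
  n6('cbdbbc'): parent n5 fail=12; on 'c' 12 → fail=18;  out {0}∪{5}={0,5}

Run:
[0] read 'c'  n0⇒n1
[1] read 'b'  n1⇒n2  emit P2@[1:1]
[2] read 'd'  n2⇒n3
[3] read 'b'  n3⇒n4  emit P2@[3:3]
[4] read 'b'  n4⇒n5  emit P2@[4:4]
[5] read 'c'  n5⇒n6  emit P0@[0:5],P5@[4:5]
[6] read 'd'  n6⇒n13 ·f
[7] read 'd'  n13⇒n14
[8] read 'a'  n14⇒n15
[9] read 'd'  n15⇒n16
[10] read 'd'  n16⇒n17  emit P3@[6:10]
[11] read 'd'  n17⇒n14 ·f
[12] read 'b'  n14⇒n12 ·f  emit P2@[12:12]
[13] read 'c'  n12⇒n18  emit P5@[12:13]
[14] read 'b'  n18⇒n19  emit P2@[14:14]
[15] read 'c'  n19⇒n20  emit P4@[12:15],P5@[14:15]
[16] read 'c'  n20⇒n1 ·f
[17] read 'd'  n1⇒n13 ·f
[18] read 'b'  n13⇒n12 ·f  emit P2@[18:18]
[19] read 'b'  n12⇒n12 ·f  emit P2@[19:19]
[20] read 'a'  n12⇒n7 ·f
[21] read 'b'  n7⇒n12 ·f  emit P2@[21:21]
[22] read 'c'  n12⇒n18  emit P5@[21:22]
[23] read 'b'  n18⇒n19  emit P2@[23:23]
[24] read 'c'  n19⇒n20  emit P4@[21:24],P5@[23:24]
[25] read 'b'  n20⇒n19 ·f  emit P2@[25:25]
[26] read 'c'  n19⇒n20  emit P4@[23:26],P5@[25:26]
[27] read 'b'  n20⇒n19 ·f  emit P2@[27:27]
[28] read 'c'  n19⇒n20  emit P4@[25:28],P5@[27:28]
[29] read 'b'  n20⇒n19 ·f  emit P2@[29:29]
[30] read 'b'  n19⇒n12 ·f  emit P2@[30:30]
[31] read 'c'  n12⇒n18  emit P5@[30:31]
[32] read 'b'  n18⇒n19  emit P2@[32:32]
[33] read 'c'  n19⇒n20  emit P4@[30:33],P5@[32:33]
[34] read 'a'  n20⇒n7 ·f
[35] read 'c'  n7⇒n8
[36] read 'd'  n8⇒n9
[37] read 'b'  n9⇒n10  emit P2@[37:37]
[38] read 'd'  n10⇒n11  emit P1@[34:38]
[39] read 'a'  n11⇒n7 ·f
[40] read 'c'  n7⇒n8
[41] read 'a'  n8⇒n7 ·f
[42] read 'c'  n7⇒n8
[43] read 'd'  n8⇒n9
[44] read 'b'  n9⇒n10  emit P2@[44:44]
[45] read 'd'  n10⇒n11  emit P1@[41:45]
[46] read 'a'  n11⇒n7 ·f

Result: [[1,2],[3,2],[4,2],[5,0],[5,5],[10,3],[12,2],[13,5],[14,2],[15,4],[15,5],[18,2],[19,2],[21,2],[22,5],[23,2],[24,4],[24,5],[25,2],[26,4],[26,5],[27,2],[28,4],[28,5],[29,2],[30,2],[31,5],[32,2],[33,4],[33,5],[37,2],[38,1],[44,2],[45,1]]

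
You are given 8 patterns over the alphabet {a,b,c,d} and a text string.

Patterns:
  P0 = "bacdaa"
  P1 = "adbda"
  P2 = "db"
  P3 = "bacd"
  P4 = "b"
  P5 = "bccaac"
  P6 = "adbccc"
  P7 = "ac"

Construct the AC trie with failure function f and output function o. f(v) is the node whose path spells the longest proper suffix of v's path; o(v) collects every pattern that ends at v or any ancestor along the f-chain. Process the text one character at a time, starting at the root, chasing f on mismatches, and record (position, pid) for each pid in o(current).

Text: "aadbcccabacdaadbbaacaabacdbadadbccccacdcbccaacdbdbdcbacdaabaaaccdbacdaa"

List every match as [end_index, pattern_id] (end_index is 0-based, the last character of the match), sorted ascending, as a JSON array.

Build automaton:
Trie (insert patterns):
  0='ε' goto a→7 b→1 d→12
  1='b' goto a→2 c→14  ←P4
  2='ba' goto c→3
  3='bac' goto d→4
  4='bacd' goto a→5  ←P3
  5='bacda' goto a→6
  6='bacdaa' goto ·  ←P0
  7='a' goto c→22 d→8
  8='ad' goto b→9
  9='adb' goto c→19 d→10
  10='adbd' goto a→11
  11='adbda' goto ·  ←P1
  12='d' goto b→13
  13='db' goto ·  ←P2
  14='bc' goto c→15
  15='bcc' goto a→16
  16='bcca' goto a→17
  17='bccaa' goto c→18
  18='bccaac' goto ·  ←P5
  19='adbc' goto c→20
  20='adbcc' goto c→21
  21='adbccc' goto ·  ←P6
  22='ac' goto ·  ←P7

BFS fail/out derivation:
  n1('b'): parent n0 fail=0; on 'b' 0 → fail=0;  out {4}∪∅={4}
  n7('a'): parent n0 fail=0; on 'a' 0 → fail=0;  out ∅∪∅=∅
  n12('d'): parent n0 fail=0; on 'd' 0 → fail=0;  out ∅∪∅=∅
  n2('ba'): parent n1 fail=0; on 'a' 0 → fail=7;  out ∅∪∅=∅
  n8('ad'): parent n7 fail=0; on 'd' 0 → fail=12;  out ∅∪∅=∅
  n13('db'): parent n12 fail=0; on 'b' 0 → fail=1;  out {2}∪{4}={2,4}
  n14('bc'): parent n1 fail=0; on 'c' 0 → fail=0;  out ∅∪∅=∅
  n22('ac'): parent n7 fail=0; on 'c' 0 → fail=0;  out {7}∪∅={7}
  n3('bac'): parent n2 fail=7; on 'c' 7 → fail=22;  out ∅∪{7}={7}
  n9('adb'): parent n8 fail=12; on 'b' 12 → fail=13;  out ∅∪{2,4}={2,4}
  n15('bcc'): parent n14 fail=0; on 'c' 0 → fail=0;  out ∅∪∅=∅
  n4('bacd'): parent n3 fail=22; on 'd' 22→0 → fail=12;  out {3}∪∅={3}
  n10('adbd'): parent n9 fail=13; on 'd' 13→1→0 → fail=12;  out ∅∪∅=∅
  n16('bcca'): parent n15 fail=0; on 'a' 0 → fail=7;  out ∅∪∅=∅
  n19('adbc'): parent n9 fail=13; on 'c' 13→1 → fail=14;  out ∅∪∅=∅
  n5('bacda'): parent n4 fail=12; on 'a' 12→0 → fail=7;  out ∅∪∅=∅
  n11('adbda'): parent n10 fail=12; on 'a' 12→0 → fail=7;  out {1}∪∅={1}
  n17('bccaa'): parent n16 fail=7; on 'a' 7→0 → fail=7;  out ∅∪∅=∅
  n20('adbcc'): parent n19 fail=14; on 'c' 14 → fail=15;  out ∅∪∅=∅
  n6('bacdaa'): parent n5 fail=7; on 'a' 7→0 → fail=7;  out {0}∪∅={0}
  n18('bccaac'): parent n17 fail=7; on 'c' 7 → fail=22;  out {5}∪{7}={5,7}
  n21('adbccc'): parent n20 fail=15; on 'c' 15→0 → fail=0;  out {6}∪∅={6}

Run:
pos 0 'a': at 7
pos 1 'a': at 7 (via fail)
pos 2 'd': at 8
pos 3 'b': at 9  → match P2@[2:3],P4@[3:3]
pos 4 'c': at 19
pos 5 'c': at 20
pos 6 'c': at 21  → match P6@[1:6]
pos 7 'a': at 7 (via fail)
pos 8 'b': at 1 (via fail)  → match P4@[8:8]
pos 9 'a': at 2
pos 10 'c': at 3  → match P7@[9:10]
pos 11 'd': at 4  → match P3@[8:11]
pos 12 'a': at 5
pos 13 'a': at 6  → match P0@[8:13]
pos 14 'd': at 8 (via fail)
pos 15 'b': at 9  → match P2@[14:15],P4@[15:15]
pos 16 'b': at 1 (via fail)  → match P4@[16:16]
pos 17 'a': at 2
pos 18 'a': at 7 (via fail)
pos 19 'c': at 22  → match P7@[18:19]
pos 20 'a': at 7 (via fail)
pos 21 'a': at 7 (via fail)
pos 22 'b': at 1 (via fail)  → match P4@[22:22]
pos 23 'a': at 2
pos 24 'c': at 3  → match P7@[23:24]
pos 25 'd': at 4  → match P3@[22:25]
pos 26 'b': at 13 (via fail)  → match P2@[25:26],P4@[26:26]
pos 27 'a': at 2 (via fail)
pos 28 'd': at 8 (via fail)
pos 29 'a': at 7 (via fail)
pos 30 'd': at 8
pos 31 'b': at 9  → match P2@[30:31],P4@[31:31]
pos 32 'c': at 19
pos 33 'c': at 20
pos 34 'c': at 21  → match P6@[29:34]
pos 35 'c': at 0 (via fail)
pos 36 'a': at 7
pos 37 'c': at 22  → match P7@[36:37]
pos 38 'd': at 12 (via fail)
pos 39 'c': at 0 (via fail)
pos 40 'b': at 1  → match P4@[40:40]
pos 41 'c': at 14
pos 42 'c': at 15
pos 43 'a': at 16
pos 44 'a': at 17
pos 45 'c': at 18  → match P5@[40:45],P7@[44:45]
pos 46 'd': at 12 (via fail)
pos 47 'b': at 13  → match P2@[46:47],P4@[47:47]
pos 48 'd': at 12 (via fail)
pos 49 'b': at 13  → match P2@[48:49],P4@[49:49]
pos 50 'd': at 12 (via fail)
pos 51 'c': at 0 (via fail)
pos 52 'b': at 1  → match P4@[52:52]
pos 53 'a': at 2
pos 54 'c': at 3  → match P7@[53:54]
pos 55 'd': at 4  → match P3@[52:55]
pos 56 'a': at 5
pos 57 'a': at 6  → match P0@[52:57]
pos 58 'b': at 1 (via fail)  → match P4@[58:58]
pos 59 'a': at 2
pos 60 'a': at 7 (via fail)
pos 61 'a': at 7 (via fail)
pos 62 'c': at 22  → match P7@[61:62]
pos 63 'c': at 0 (via fail)
pos 64 'd': at 12
pos 65 'b': at 13  → match P2@[64:65],P4@[65:65]
pos 66 'a': at 2 (via fail)
pos 67 'c': at 3  → match P7@[66:67]
pos 68 'd': at 4  → match P3@[65:68]
pos 69 'a': at 5
pos 70 'a': at 6  → match P0@[65:70]

All matches (sorted): [[3,2],[3,4],[6,6],[8,4],[10,7],[11,3],[13,0],[15,2],[15,4],[16,4],[19,7],[22,4],[24,7],[25,3],[26,2],[26,4],[31,2],[31,4],[34,6],[37,7],[40,4],[45,5],[45,7],[47,2],[47,4],[49,2],[49,4],[52,4],[54,7],[55,3],[57,0],[58,4],[62,7],[65,2],[65,4],[67,7],[68,3],[70,0]]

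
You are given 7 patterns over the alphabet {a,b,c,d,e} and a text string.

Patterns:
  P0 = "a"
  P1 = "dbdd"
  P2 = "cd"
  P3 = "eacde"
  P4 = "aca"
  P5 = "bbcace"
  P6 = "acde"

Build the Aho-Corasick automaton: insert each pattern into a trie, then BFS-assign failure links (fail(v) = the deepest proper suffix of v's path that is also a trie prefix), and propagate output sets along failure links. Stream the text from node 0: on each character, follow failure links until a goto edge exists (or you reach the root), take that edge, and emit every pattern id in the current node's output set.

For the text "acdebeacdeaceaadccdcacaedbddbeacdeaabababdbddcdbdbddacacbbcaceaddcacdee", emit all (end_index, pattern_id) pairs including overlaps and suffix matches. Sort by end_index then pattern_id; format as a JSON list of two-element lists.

Build:
Trie nodes:
  n0 'ε': a→1 b→15 c→6 d→2 e→8
  n1 'a': c→13  [P0 ends]
  n2 'd': b→3
  n3 'db': d→4
  n4 'dbd': d→5
  n5 'dbdd': ·  [P1 ends]
  n6 'c': d→7
  n7 'cd': ·  [P2 ends]
  n8 'e': a→9
  n9 'ea': c→10
  n10 'eac': d→11
  n11 'eacd': e→12
  n12 'eacde': ·  [P3 ends]
  n13 'ac': a→14 d→21
  n14 'aca': ·  [P4 ends]
  n15 'b': b→16
  n16 'bb': c→17
  n17 'bbc': a→18
  n18 'bbca': c→19
  n19 'bbcac': e→20
  n20 'bbcace': ·  [P5 ends]
  n21 'acd': e→22
  n22 'acde': ·  [P6 ends]

Failure links (BFS by depth):
  n1('a'): parent n0 fail=0; on 'a' 0 → fail=0;  out {0}∪∅={0}
  n2('d'): parent n0 fail=0; on 'd' 0 → fail=0;  out ∅∪∅=∅
  n6('c'): parent n0 fail=0; on 'c' 0 → fail=0;  out ∅∪∅=∅
  n8('e'): parent n0 fail=0; on 'e' 0 → fail=0;  out ∅∪∅=∅
  n15('b'): parent n0 fail=0; on 'b' 0 → fail=0;  out ∅∪∅=∅
  n3('db'): parent n2 fail=0; on 'b' 0 → fail=15;  out ∅∪∅=∅
  n7('cd'): parent n6 fail=0; on 'd' 0 → fail=2;  out {2}∪∅={2}
  n9('ea'): parent n8 fail=0; on 'a' 0 → fail=1;  out ∅∪{0}={0}
  n13('ac'): parent n1 fail=0; on 'c' 0 → fail=6;  out ∅∪∅=∅
  n16('bb'): parent n15 fail=0; on 'b' 0 → fail=15;  out ∅∪∅=∅
  n4('dbd'): parent n3 fail=15; on 'd' 15→0 → fail=2;  out ∅∪∅=∅
  n10('eac'): parent n9 fail=1; on 'c' 1 → fail=13;  out ∅∪∅=∅
  n14('aca'): parent n13 fail=6; on 'a' 6→0 → fail=1;  out {4}∪{0}={0,4}
  n17('bbc'): parent n16 fail=15; on 'c' 15→0 → fail=6;  out ∅∪∅=∅
  n21('acd'): parent n13 fail=6; on 'd' 6 → fail=7;  out ∅∪{2}={2}
  n5('dbdd'): parent n4 fail=2; on 'd' 2→0 → fail=2;  out {1}∪∅={1}
  n11('eacd'): parent n10 fail=13; on 'd' 13 → fail=21;  out ∅∪{2}={2}
  n18('bbca'): parent n17 fail=6; on 'a' 6→0 → fail=1;  out ∅∪{0}={0}
  n22('acde'): parent n21 fail=7; on 'e' 7→2→0 → fail=8;  out {6}∪∅={6}
  n12('eacde'): parent n11 fail=21; on 'e' 21 → fail=22;  out {3}∪{6}={3,6}
  n19('bbcac'): parent n18 fail=1; on 'c' 1 → fail=13;  out ∅∪∅=∅
  n20('bbcace'): parent n19 fail=13; on 'e' 13→6→0 → fail=8;  out {5}∪∅={5}

Run:
i=0 'a': node 0→1  emit P0@[0:0]
i=1 'c': node 1→13
i=2 'd': node 13→21  emit P2@[1:2]
i=3 'e': node 21→22  emit P6@[0:3]
i=4 'b': node 22→15 (via fail)
i=5 'e': node 15→8 (via fail)
i=6 'a': node 8→9  emit P0@[6:6]
i=7 'c': node 9→10
i=8 'd': node 10→11  emit P2@[7:8]
i=9 'e': node 11→12  emit P3@[5:9],P6@[6:9]
i=10 'a': node 12→9 (via fail)  emit P0@[10:10]
i=11 'c': node 9→10
i=12 'e': node 10→8 (via fail)
i=13 'a': node 8→9  emit P0@[13:13]
i=14 'a': node 9→1 (via fail)  emit P0@[14:14]
i=15 'd': node 1→2 (via fail)
i=16 'c': node 2→6 (via fail)
i=17 'c': node 6→6 (via fail)
i=18 'd': node 6→7  emit P2@[17:18]
i=19 'c': node 7→6 (via fail)
i=20 'a': node 6→1 (via fail)  emit P0@[20:20]
i=21 'c': node 1→13
i=22 'a': node 13→14  emit P0@[22:22],P4@[20:22]
i=23 'e': node 14→8 (via fail)
i=24 'd': node 8→2 (via fail)
i=25 'b': node 2→3
i=26 'd': node 3→4
i=27 'd': node 4→5  emit P1@[24:27]
i=28 'b': node 5→3 (via fail)
i=29 'e': node 3→8 (via fail)
i=30 'a': node 8→9  emit P0@[30:30]
i=31 'c': node 9→10
i=32 'd': node 10→11  emit P2@[31:32]
i=33 'e': node 11→12  emit P3@[29:33],P6@[30:33]
i=34 'a': node 12→9 (via fail)  emit P0@[34:34]
i=35 'a': node 9→1 (via fail)  emit P0@[35:35]
i=36 'b': node 1→15 (via fail)
i=37 'a': node 15→1 (via fail)  emit P0@[37:37]
i=38 'b': node 1→15 (via fail)
i=39 'a': node 15→1 (via fail)  emit P0@[39:39]
i=40 'b': node 1→15 (via fail)
i=41 'd': node 15→2 (via fail)
i=42 'b': node 2→3
i=43 'd': node 3→4
i=44 'd': node 4→5  emit P1@[41:44]
i=45 'c': node 5→6 (via fail)
i=46 'd': node 6→7  emit P2@[45:46]
i=47 'b': node 7→3 (via fail)
i=48 'd': node 3→4
i=49 'b': node 4→3 (via fail)
i=50 'd': node 3→4
i=51 'd': node 4→5  emit P1@[48:51]
i=52 'a': node 5→1 (via fail)  emit P0@[52:52]
i=53 'c': node 1→13
i=54 'a': node 13→14  emit P0@[54:54],P4@[52:54]
i=55 'c': node 14→13 (via fail)
i=56 'b': node 13→15 (via fail)
i=57 'b': node 15→16
i=58 'c': node 16→17
i=59 'a': node 17→18  emit P0@[59:59]
i=60 'c': node 18→19
i=61 'e': node 19→20  emit P5@[56:61]
i=62 'a': node 20→9 (via fail)  emit P0@[62:62]
i=63 'd': node 9→2 (via fail)
i=64 'd': node 2→2 (via fail)
i=65 'c': node 2→6 (via fail)
i=66 'a': node 6→1 (via fail)  emit P0@[66:66]
i=67 'c': node 1→13
i=68 'd': node 13→21  emit P2@[67:68]
i=69 'e': node 21→22  emit P6@[66:69]
i=70 'e': node 22→8 (via fail)

All matches (sorted): [[0,0],[2,2],[3,6],[6,0],[8,2],[9,3],[9,6],[10,0],[13,0],[14,0],[18,2],[20,0],[22,0],[22,4],[27,1],[30,0],[32,2],[33,3],[33,6],[34,0],[35,0],[37,0],[39,0],[44,1],[46,2],[51,1],[52,0],[54,0],[54,4],[59,0],[61,5],[62,0],[66,0],[68,2],[69,6]]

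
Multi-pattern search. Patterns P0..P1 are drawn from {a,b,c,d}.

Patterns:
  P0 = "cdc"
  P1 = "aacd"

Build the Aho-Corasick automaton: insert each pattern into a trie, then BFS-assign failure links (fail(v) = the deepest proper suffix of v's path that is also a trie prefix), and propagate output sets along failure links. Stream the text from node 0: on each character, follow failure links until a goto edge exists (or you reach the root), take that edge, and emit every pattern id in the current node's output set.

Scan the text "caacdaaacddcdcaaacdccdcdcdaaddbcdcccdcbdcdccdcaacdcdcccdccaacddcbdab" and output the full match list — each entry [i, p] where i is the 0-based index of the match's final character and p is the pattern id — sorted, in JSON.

Construct AC machine:
Trie (insert patterns):
  0='ε' goto a→4 c→1
  1='c' goto d→2
  2='cd' goto c→3
  3='cdc' goto ·  [P0 ends]
  4='a' goto a→5
  5='aa' goto c→6
  6='aac' goto d→7
  7='aacd' goto ·  [P1 ends]

Failure links (BFS by depth):
  n1('c'): parent n0 fail=0; on 'c' 0 → fail=0;  out ∅∪∅=∅
  n4('a'): parent n0 fail=0; on 'a' 0 → fail=0;  out ∅∪∅=∅
  n2('cd'): parent n1 fail=0; on 'd' 0 → fail=0;  out ∅∪∅=∅
  n5('aa'): parent n4 fail=0; on 'a' 0 → fail=4;  out ∅∪∅=∅
  n3('cdc'): parent n2 fail=0; on 'c' 0 → fail=1;  out {0}∪∅={0}
  n6('aac'): parent n5 fail=4; on 'c' 4→0 → fail=1;  out ∅∪∅=∅
  n7('aacd'): parent n6 fail=1; on 'd' 1 → fail=2;  out {1}∪∅={1}

Text stream:
pos 0 'c': at 1
pos 1 'a': at 4 ·f
pos 2 'a': at 5
pos 3 'c': at 6
pos 4 'd': at 7  emit P1@[1:4]
pos 5 'a': at 4 ·f
pos 6 'a': at 5
pos 7 'a': at 5 ·f
pos 8 'c': at 6
pos 9 'd': at 7  emit P1@[6:9]
pos 10 'd': at 0 ·f
pos 11 'c': at 1
pos 12 'd': at 2
pos 13 'c': at 3  emit P0@[11:13]
pos 14 'a': at 4 ·f
pos 15 'a': at 5
pos 16 'a': at 5 ·f
pos 17 'c': at 6
pos 18 'd': at 7  emit P1@[15:18]
pos 19 'c': at 3 ·f  emit P0@[17:19]
pos 20 'c': at 1 ·f
pos 21 'd': at 2
pos 22 'c': at 3  emit P0@[20:22]
pos 23 'd': at 2 ·f
pos 24 'c': at 3  emit P0@[22:24]
pos 25 'd': at 2 ·f
pos 26 'a': at 4 ·f
pos 27 'a': at 5
pos 28 'd': at 0 ·f
pos 29 'd': at 0
pos 30 'b': at 0
pos 31 'c': at 1
pos 32 'd': at 2
pos 33 'c': at 3  emit P0@[31:33]
pos 34 'c': at 1 ·f
pos 35 'c': at 1 ·f
pos 36 'd': at 2
pos 37 'c': at 3  emit P0@[35:37]
pos 38 'b': at 0 ·f
pos 39 'd': at 0
pos 40 'c': at 1
pos 41 'd': at 2
pos 42 'c': at 3  emit P0@[40:42]
pos 43 'c': at 1 ·f
pos 44 'd': at 2
pos 45 'c': at 3  emit P0@[43:45]
pos 46 'a': at 4 ·f
pos 47 'a': at 5
pos 48 'c': at 6
pos 49 'd': at 7  emit P1@[46:49]
pos 50 'c': at 3 ·f  emit P0@[48:50]
pos 51 'd': at 2 ·f
pos 52 'c': at 3  emit P0@[50:52]
pos 53 'c': at 1 ·f
pos 54 'c': at 1 ·f
pos 55 'd': at 2
pos 56 'c': at 3  emit P0@[54:56]
pos 57 'c': at 1 ·f
pos 58 'a': at 4 ·f
pos 59 'a': at 5
pos 60 'c': at 6
pos 61 'd': at 7  emit P1@[58:61]
pos 62 'd': at 0 ·f
pos 63 'c': at 1
pos 64 'b': at 0 ·f
pos 65 'd': at 0
pos 66 'a': at 4
pos 67 'b': at 0 ·f

Result: [[4,1],[9,1],[13,0],[18,1],[19,0],[22,0],[24,0],[33,0],[37,0],[42,0],[45,0],[49,1],[50,0],[52,0],[56,0],[61,1]]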